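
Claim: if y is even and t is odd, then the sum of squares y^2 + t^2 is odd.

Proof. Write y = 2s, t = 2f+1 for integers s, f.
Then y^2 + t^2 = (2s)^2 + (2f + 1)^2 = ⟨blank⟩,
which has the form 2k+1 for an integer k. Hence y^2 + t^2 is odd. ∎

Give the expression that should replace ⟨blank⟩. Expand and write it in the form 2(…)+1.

(2s)^2 + (2f + 1)^2 = 4f^2 + 4f + 4s^2 + 1
= 2(2f^2 + 2f + 2s^2) + 1.
Since 2f^2 + 2f + 2s^2 is an integer, the sum of squares is of the form 2k+1 for an integer k.

2(2f^2 + 2f + 2s^2) + 1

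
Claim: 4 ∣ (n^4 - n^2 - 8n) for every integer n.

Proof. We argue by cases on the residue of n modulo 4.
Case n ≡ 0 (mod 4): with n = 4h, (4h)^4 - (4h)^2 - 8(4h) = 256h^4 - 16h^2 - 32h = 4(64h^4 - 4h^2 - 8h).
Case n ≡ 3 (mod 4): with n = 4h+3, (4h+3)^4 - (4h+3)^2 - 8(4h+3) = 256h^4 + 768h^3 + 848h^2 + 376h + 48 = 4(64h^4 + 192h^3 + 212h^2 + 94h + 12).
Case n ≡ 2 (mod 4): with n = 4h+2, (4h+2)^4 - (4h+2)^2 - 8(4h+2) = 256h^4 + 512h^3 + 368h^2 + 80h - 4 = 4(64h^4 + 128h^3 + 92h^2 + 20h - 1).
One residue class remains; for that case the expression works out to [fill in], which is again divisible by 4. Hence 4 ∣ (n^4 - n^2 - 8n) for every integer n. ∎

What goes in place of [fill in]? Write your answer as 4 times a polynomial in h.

4(64h^4 + 64h^3 + 20h^2 - 6h - 2)

Only n ≡ 1 (mod 4) is unaccounted for. Put n = 4h+1:
(4h+1)^4 - (4h+1)^2 - 8(4h+1) expands to 256h^4 + 256h^3 + 80h^2 - 24h - 8,
and factoring out 4 leaves 4(64h^4 + 64h^3 + 20h^2 - 6h - 2).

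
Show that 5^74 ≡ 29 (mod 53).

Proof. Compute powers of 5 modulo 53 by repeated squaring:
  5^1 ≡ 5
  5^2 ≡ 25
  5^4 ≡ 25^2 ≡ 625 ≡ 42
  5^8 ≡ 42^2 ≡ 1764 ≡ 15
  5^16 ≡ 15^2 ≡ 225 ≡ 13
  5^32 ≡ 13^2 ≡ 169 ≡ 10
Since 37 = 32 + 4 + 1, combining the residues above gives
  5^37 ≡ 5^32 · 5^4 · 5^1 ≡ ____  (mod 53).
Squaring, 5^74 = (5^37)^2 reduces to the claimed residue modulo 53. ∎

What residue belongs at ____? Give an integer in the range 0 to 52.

33

5^32 · 5^4 · 5^1 ≡ 10 · 42 · 5 = 2100.
2100 mod 53 = 33, so 5^37 ≡ 33 (mod 53).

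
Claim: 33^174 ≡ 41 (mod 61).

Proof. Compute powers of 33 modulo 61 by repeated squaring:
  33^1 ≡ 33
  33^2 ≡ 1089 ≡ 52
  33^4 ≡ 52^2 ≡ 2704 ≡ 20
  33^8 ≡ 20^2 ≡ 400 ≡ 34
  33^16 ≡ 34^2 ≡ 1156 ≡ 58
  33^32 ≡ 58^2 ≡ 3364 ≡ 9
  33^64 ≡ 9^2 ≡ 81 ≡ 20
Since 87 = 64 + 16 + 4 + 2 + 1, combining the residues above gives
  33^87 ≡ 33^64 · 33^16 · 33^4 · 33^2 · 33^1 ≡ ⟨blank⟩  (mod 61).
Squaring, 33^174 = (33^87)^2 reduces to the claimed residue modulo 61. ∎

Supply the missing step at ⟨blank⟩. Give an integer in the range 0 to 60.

Multiply the listed residues: 20 · 58 · 20 · 52 · 33 = 1160 → 23200 → 1206400 → 39811200.
Reducing modulo 61: 39811200 = 652642·61 + 38, so 33^87 ≡ 38.

38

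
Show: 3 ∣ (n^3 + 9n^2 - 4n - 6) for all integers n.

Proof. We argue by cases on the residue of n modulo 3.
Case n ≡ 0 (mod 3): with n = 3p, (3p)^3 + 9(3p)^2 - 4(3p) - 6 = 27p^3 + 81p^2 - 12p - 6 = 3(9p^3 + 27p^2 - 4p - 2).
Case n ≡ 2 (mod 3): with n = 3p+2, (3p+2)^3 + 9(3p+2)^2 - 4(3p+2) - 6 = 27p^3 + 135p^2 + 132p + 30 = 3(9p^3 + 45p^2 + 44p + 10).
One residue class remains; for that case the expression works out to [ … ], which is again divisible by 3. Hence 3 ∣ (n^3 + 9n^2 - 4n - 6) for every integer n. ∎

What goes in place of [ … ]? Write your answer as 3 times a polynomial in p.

3(9p^3 + 36p^2 + 17p)

The residues treated are {0, 2}, so the missing case is n ≡ 1 (mod 3); write n = 3p+1.
Then (3p+1)^3 + 9(3p+1)^2 - 4(3p+1) - 6 = 27p^3 + 108p^2 + 51p = 3(9p^3 + 36p^2 + 17p).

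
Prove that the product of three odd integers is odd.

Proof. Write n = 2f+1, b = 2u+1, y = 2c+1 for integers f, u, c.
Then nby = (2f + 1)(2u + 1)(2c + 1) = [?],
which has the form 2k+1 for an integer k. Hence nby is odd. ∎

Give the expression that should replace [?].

(2f + 1)(2u + 1)(2c + 1) = 8cfu + 4cf + 4cu + 2c + 4fu + 2f + 2u + 1
= 2(4cfu + 2cf + 2cu + c + 2fu + f + u) + 1.
Since 4cfu + 2cf + 2cu + c + 2fu + f + u is an integer, the product is of the form 2k+1 for an integer k.

2(4cfu + 2cf + 2cu + c + 2fu + f + u) + 1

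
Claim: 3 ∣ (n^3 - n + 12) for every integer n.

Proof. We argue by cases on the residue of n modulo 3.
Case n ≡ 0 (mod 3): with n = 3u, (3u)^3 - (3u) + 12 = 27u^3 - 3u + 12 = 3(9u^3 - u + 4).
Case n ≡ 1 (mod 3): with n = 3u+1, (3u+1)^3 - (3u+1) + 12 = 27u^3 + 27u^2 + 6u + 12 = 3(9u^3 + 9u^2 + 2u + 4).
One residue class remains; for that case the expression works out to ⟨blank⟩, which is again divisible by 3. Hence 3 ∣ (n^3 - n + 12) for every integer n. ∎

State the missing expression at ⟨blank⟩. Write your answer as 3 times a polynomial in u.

3(9u^3 + 18u^2 + 11u + 6)

Only n ≡ 2 (mod 3) is unaccounted for. Put n = 3u+2:
(3u+2)^3 - (3u+2) + 12 expands to 27u^3 + 54u^2 + 33u + 18,
and factoring out 3 leaves 3(9u^3 + 18u^2 + 11u + 6).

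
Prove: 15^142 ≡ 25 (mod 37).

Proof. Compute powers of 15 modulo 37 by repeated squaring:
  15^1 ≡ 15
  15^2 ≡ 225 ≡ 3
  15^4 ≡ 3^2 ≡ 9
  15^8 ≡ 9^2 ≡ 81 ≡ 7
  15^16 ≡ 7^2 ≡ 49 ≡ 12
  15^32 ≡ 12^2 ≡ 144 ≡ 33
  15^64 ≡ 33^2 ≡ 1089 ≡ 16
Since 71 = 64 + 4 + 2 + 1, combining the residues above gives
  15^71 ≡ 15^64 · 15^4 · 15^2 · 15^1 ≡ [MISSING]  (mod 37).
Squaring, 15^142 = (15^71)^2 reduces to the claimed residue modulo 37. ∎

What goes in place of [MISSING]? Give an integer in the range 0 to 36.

Multiply the listed residues: 16 · 9 · 3 · 15 = 144 → 432 → 6480.
Reducing modulo 37: 6480 = 175·37 + 5, so 15^71 ≡ 5.

5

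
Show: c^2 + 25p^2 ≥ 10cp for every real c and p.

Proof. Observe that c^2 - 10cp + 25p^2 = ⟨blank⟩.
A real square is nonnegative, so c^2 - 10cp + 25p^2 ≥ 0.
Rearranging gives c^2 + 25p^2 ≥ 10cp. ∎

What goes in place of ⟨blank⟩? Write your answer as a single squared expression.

c^2 - 10cp + 25p^2 is a perfect-square trinomial: the outer terms are (c)^2 and (5p)^2, and the cross term is -2·c·5p.
So c^2 - 10cp + 25p^2 = (c - 5p)^2 ≥ 0.

(c - 5p)^2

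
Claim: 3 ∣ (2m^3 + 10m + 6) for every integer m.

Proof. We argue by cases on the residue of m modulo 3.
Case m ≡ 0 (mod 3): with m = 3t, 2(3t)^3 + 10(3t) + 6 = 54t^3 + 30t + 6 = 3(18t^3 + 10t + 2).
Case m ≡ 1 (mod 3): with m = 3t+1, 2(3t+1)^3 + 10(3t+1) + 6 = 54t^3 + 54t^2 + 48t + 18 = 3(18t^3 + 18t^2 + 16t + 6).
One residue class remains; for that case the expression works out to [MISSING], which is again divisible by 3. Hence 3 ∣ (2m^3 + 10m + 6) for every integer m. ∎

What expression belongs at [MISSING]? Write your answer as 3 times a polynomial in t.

The residues treated are {0, 1}, so the missing case is m ≡ 2 (mod 3); write m = 3t+2.
Then 2(3t+2)^3 + 10(3t+2) + 6 = 54t^3 + 108t^2 + 102t + 42 = 3(18t^3 + 36t^2 + 34t + 14).

3(18t^3 + 36t^2 + 34t + 14)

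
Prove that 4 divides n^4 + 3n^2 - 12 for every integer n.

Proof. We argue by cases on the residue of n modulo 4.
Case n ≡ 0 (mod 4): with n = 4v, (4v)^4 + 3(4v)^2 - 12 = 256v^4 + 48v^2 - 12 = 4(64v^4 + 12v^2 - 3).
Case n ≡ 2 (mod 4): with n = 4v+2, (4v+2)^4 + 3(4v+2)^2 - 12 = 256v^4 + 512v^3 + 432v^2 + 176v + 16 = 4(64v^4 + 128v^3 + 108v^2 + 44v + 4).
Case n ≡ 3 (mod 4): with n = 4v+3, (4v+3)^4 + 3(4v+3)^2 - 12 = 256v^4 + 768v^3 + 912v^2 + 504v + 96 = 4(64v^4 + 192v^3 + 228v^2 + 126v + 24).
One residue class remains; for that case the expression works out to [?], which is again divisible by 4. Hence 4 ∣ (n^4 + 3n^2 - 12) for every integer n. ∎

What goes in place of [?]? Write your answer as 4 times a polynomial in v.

Only n ≡ 1 (mod 4) is unaccounted for. Put n = 4v+1:
(4v+1)^4 + 3(4v+1)^2 - 12 expands to 256v^4 + 256v^3 + 144v^2 + 40v - 8,
and factoring out 4 leaves 4(64v^4 + 64v^3 + 36v^2 + 10v - 2).

4(64v^4 + 64v^3 + 36v^2 + 10v - 2)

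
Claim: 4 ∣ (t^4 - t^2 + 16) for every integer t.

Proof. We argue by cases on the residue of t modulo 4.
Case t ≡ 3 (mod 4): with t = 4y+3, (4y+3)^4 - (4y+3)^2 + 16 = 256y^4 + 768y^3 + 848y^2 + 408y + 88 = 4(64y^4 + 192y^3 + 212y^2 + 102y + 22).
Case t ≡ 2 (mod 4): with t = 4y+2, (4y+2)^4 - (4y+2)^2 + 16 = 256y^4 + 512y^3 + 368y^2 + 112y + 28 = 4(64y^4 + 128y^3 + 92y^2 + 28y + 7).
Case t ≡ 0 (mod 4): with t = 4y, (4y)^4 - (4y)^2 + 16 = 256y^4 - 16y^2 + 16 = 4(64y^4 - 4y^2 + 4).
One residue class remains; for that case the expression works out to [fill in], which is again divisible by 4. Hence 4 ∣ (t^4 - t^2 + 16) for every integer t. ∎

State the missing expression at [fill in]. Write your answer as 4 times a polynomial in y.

4(64y^4 + 64y^3 + 20y^2 + 2y + 4)

The residues treated are {3, 2, 0}, so the missing case is t ≡ 1 (mod 4); write t = 4y+1.
Then (4y+1)^4 - (4y+1)^2 + 16 = 256y^4 + 256y^3 + 80y^2 + 8y + 16 = 4(64y^4 + 64y^3 + 20y^2 + 2y + 4).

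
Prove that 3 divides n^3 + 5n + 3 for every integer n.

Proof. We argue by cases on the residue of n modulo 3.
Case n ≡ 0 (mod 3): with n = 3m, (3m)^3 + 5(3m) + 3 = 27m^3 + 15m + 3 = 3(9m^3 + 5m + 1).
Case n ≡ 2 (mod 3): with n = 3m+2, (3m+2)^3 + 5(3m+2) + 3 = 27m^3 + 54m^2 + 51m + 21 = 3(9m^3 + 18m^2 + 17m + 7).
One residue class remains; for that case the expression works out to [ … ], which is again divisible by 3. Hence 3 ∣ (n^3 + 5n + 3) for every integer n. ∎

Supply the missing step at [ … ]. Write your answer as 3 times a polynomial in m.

3(9m^3 + 9m^2 + 8m + 3)

Only n ≡ 1 (mod 3) is unaccounted for. Put n = 3m+1:
(3m+1)^3 + 5(3m+1) + 3 expands to 27m^3 + 27m^2 + 24m + 9,
and factoring out 3 leaves 3(9m^3 + 9m^2 + 8m + 3).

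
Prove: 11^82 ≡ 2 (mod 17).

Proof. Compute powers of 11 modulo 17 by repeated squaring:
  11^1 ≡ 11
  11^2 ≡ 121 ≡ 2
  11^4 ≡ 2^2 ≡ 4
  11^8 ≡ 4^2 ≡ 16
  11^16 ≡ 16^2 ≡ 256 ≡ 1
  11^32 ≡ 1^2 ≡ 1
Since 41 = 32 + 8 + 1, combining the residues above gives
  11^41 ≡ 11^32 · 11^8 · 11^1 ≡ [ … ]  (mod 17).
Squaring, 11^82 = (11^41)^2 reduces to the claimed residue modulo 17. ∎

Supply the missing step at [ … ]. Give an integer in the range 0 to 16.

11^32 · 11^8 · 11^1 ≡ 1 · 16 · 11 = 176.
176 mod 17 = 6, so 11^41 ≡ 6 (mod 17).

6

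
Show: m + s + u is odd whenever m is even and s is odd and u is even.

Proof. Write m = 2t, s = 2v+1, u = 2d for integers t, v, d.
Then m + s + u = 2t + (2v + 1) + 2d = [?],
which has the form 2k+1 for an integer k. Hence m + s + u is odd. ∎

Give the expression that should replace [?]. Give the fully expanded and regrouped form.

Expanding: 2t + (2v + 1) + 2d = 2d + 2t + 2v + 1.
Every term except the constant is even, so this is 2(d + t + v) + 1,
and d + t + v ∈ ℤ gives the required form.

2(d + t + v) + 1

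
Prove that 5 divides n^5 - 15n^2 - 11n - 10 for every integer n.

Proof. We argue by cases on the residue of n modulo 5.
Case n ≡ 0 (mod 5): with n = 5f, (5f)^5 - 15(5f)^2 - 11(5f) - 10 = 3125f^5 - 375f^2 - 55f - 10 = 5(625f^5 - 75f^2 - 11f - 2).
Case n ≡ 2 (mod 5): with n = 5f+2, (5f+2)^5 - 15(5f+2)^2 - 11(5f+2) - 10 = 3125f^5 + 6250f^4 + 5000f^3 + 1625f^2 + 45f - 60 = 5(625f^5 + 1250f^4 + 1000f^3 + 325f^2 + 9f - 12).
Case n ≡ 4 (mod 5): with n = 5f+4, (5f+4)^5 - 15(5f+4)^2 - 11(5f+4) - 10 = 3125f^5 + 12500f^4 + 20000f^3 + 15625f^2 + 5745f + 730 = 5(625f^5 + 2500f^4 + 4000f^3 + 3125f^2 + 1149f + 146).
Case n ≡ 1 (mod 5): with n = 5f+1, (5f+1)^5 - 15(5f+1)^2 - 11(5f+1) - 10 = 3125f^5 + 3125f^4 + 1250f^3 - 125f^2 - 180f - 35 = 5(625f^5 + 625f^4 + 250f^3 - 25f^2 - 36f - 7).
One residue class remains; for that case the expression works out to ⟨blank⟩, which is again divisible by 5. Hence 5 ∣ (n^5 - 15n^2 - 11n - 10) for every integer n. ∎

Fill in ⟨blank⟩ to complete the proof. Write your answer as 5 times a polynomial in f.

Only n ≡ 3 (mod 5) is unaccounted for. Put n = 5f+3:
(5f+3)^5 - 15(5f+3)^2 - 11(5f+3) - 10 expands to 3125f^5 + 9375f^4 + 11250f^3 + 6375f^2 + 1520f + 65,
and factoring out 5 leaves 5(625f^5 + 1875f^4 + 2250f^3 + 1275f^2 + 304f + 13).

5(625f^5 + 1875f^4 + 2250f^3 + 1275f^2 + 304f + 13)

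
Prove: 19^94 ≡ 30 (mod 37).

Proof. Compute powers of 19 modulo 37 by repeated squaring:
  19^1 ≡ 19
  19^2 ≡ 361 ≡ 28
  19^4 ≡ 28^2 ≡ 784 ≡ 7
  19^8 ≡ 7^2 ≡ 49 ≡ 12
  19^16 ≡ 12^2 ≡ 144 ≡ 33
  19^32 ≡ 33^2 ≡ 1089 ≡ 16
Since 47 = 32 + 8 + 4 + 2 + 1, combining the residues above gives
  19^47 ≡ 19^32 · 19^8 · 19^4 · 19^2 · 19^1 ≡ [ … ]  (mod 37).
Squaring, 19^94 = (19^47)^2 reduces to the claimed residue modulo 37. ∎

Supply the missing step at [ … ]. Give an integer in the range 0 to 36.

20

Multiply the listed residues: 16 · 12 · 7 · 28 · 19 = 192 → 1344 → 37632 → 715008.
Reducing modulo 37: 715008 = 19324·37 + 20, so 19^47 ≡ 20.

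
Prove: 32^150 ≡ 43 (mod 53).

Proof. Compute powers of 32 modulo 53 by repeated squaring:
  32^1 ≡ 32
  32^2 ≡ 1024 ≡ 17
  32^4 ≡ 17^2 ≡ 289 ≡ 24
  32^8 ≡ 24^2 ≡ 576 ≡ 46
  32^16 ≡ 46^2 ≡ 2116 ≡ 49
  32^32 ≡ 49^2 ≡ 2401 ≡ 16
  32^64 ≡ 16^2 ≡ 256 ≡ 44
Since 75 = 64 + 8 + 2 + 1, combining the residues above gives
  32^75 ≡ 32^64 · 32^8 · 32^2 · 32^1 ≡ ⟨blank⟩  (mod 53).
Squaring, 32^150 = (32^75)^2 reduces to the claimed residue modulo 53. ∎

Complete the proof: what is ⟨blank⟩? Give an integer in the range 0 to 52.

Multiply the listed residues: 44 · 46 · 17 · 32 = 2024 → 34408 → 1101056.
Reducing modulo 53: 1101056 = 20774·53 + 34, so 32^75 ≡ 34.

34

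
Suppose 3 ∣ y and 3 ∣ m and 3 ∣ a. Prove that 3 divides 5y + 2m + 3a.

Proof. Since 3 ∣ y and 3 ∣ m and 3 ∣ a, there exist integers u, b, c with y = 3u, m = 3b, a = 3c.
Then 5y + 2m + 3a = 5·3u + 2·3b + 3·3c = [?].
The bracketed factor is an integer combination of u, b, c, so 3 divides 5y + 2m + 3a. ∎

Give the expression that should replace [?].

3(2b + 3c + 5u)

Pull the common 3 out of every term: 5·3u + 2·3b + 3·3c = 3(2b + 3c + 5u).
2b + 3c + 5u is an integer, which exhibits the divisibility.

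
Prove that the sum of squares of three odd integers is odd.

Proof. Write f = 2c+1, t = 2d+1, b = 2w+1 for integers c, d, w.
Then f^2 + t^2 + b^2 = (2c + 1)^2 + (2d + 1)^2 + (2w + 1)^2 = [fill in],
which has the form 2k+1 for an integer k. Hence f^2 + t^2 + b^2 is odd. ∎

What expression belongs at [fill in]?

Expanding: (2c + 1)^2 + (2d + 1)^2 + (2w + 1)^2 = 4c^2 + 4c + 4d^2 + 4d + 4w^2 + 4w + 3.
Every term except the constant is even, so this is 2(2c^2 + 2c + 2d^2 + 2d + 2w^2 + 2w + 1) + 1,
and 2c^2 + 2c + 2d^2 + 2d + 2w^2 + 2w + 1 ∈ ℤ gives the required form.

2(2c^2 + 2c + 2d^2 + 2d + 2w^2 + 2w + 1) + 1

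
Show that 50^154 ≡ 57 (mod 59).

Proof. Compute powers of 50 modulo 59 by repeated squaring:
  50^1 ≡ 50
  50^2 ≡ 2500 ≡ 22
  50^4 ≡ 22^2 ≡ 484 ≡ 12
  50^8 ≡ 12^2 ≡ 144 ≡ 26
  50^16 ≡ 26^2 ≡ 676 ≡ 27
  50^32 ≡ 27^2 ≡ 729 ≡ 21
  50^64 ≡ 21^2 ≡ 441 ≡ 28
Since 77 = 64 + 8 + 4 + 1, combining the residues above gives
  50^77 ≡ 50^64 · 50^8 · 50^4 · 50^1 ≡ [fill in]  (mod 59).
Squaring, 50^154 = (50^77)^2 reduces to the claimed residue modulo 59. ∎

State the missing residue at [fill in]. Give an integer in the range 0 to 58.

Multiply the listed residues: 28 · 26 · 12 · 50 = 728 → 8736 → 436800.
Reducing modulo 59: 436800 = 7403·59 + 23, so 50^77 ≡ 23.

23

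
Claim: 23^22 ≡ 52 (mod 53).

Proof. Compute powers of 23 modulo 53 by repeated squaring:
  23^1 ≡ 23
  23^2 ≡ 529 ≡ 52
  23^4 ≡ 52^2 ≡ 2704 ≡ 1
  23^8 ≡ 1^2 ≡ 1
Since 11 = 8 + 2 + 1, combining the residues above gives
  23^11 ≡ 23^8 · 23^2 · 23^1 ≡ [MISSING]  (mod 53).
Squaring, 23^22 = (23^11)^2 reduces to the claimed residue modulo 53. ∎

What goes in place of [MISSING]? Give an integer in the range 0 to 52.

23^8 · 23^2 · 23^1 ≡ 1 · 52 · 23 = 1196.
1196 mod 53 = 30, so 23^11 ≡ 30 (mod 53).

30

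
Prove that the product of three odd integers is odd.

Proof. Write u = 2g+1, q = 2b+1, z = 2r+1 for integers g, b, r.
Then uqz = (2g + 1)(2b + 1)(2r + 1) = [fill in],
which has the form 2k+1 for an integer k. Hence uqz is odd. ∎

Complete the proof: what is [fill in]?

2(4bgr + 2bg + 2br + b + 2gr + g + r) + 1

Expanding: (2g + 1)(2b + 1)(2r + 1) = 8bgr + 4bg + 4br + 2b + 4gr + 2g + 2r + 1.
Every term except the constant is even, so this is 2(4bgr + 2bg + 2br + b + 2gr + g + r) + 1,
and 4bgr + 2bg + 2br + b + 2gr + g + r ∈ ℤ gives the required form.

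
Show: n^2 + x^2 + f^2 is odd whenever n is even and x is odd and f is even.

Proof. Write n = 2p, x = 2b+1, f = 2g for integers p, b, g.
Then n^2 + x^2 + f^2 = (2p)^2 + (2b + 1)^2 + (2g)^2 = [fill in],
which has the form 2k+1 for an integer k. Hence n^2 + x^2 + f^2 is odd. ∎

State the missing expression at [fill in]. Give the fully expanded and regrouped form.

2(2b^2 + 2b + 2g^2 + 2p^2) + 1

Expanding: (2p)^2 + (2b + 1)^2 + (2g)^2 = 4b^2 + 4b + 4g^2 + 4p^2 + 1.
Every term except the constant is even, so this is 2(2b^2 + 2b + 2g^2 + 2p^2) + 1,
and 2b^2 + 2b + 2g^2 + 2p^2 ∈ ℤ gives the required form.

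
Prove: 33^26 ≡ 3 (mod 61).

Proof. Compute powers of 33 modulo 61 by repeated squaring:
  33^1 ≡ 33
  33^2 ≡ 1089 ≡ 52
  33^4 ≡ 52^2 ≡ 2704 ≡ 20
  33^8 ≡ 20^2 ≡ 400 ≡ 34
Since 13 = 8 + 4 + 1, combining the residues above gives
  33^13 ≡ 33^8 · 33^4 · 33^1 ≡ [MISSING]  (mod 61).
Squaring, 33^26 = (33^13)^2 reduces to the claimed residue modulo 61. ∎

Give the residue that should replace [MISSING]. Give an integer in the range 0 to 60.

53

Multiply the listed residues: 34 · 20 · 33 = 680 → 22440.
Reducing modulo 61: 22440 = 367·61 + 53, so 33^13 ≡ 53.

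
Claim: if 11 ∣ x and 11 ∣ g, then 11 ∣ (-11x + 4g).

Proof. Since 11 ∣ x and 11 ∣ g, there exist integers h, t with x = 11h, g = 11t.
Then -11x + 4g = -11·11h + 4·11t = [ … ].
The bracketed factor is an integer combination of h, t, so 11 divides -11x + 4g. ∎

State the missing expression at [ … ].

Each term has a factor of 11: -11·11h + 4·11t = 11·(-11h + 4t).
Since -11h + 4t is an integer, 11 ∣ (-11x + 4g).

11(-11h + 4t)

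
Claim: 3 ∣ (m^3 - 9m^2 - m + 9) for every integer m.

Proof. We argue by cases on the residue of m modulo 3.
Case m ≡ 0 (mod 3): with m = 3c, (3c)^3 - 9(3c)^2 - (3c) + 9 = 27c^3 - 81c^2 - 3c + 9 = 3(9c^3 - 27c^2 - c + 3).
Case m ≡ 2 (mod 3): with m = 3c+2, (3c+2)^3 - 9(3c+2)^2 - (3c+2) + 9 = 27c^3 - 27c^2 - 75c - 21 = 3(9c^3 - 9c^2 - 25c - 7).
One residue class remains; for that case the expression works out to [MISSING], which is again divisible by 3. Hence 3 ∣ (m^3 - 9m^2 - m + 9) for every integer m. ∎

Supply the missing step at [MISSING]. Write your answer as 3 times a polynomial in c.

The residues treated are {0, 2}, so the missing case is m ≡ 1 (mod 3); write m = 3c+1.
Then (3c+1)^3 - 9(3c+1)^2 - (3c+1) + 9 = 27c^3 - 54c^2 - 48c = 3(9c^3 - 18c^2 - 16c).

3(9c^3 - 18c^2 - 16c)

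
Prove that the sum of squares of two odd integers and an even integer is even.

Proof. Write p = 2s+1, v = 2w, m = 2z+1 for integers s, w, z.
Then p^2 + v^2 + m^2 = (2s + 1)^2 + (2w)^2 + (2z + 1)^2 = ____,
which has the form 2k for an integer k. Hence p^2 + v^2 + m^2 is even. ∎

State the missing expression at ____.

(2s + 1)^2 + (2w)^2 + (2z + 1)^2 = 4s^2 + 4s + 4w^2 + 4z^2 + 4z + 2
= 2(2s^2 + 2s + 2w^2 + 2z^2 + 2z + 1).
Since 2s^2 + 2s + 2w^2 + 2z^2 + 2z + 1 is an integer, the sum of squares is of the form 2k for an integer k.

2(2s^2 + 2s + 2w^2 + 2z^2 + 2z + 1)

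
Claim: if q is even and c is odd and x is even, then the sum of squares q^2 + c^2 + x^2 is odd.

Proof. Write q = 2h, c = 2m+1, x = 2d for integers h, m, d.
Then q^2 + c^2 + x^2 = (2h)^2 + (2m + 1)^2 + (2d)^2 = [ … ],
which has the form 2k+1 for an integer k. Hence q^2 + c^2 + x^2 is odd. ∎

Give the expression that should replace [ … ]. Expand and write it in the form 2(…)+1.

2(2d^2 + 2h^2 + 2m^2 + 2m) + 1

(2h)^2 + (2m + 1)^2 + (2d)^2 = 4d^2 + 4h^2 + 4m^2 + 4m + 1
= 2(2d^2 + 2h^2 + 2m^2 + 2m) + 1.
Since 2d^2 + 2h^2 + 2m^2 + 2m is an integer, the sum of squares is of the form 2k+1 for an integer k.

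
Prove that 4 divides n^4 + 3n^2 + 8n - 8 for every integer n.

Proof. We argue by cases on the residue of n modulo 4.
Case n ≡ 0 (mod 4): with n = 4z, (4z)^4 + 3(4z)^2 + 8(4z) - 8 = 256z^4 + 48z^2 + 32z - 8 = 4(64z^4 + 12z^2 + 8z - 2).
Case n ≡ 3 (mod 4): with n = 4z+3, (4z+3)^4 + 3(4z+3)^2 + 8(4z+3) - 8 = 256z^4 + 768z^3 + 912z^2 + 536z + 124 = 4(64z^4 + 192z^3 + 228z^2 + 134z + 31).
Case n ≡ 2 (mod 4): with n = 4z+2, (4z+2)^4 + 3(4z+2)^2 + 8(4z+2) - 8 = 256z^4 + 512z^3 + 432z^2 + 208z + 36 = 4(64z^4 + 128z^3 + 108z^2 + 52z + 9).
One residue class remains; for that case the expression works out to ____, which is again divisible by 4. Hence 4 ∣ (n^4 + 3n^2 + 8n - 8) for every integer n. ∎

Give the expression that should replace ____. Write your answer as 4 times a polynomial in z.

The residues treated are {0, 3, 2}, so the missing case is n ≡ 1 (mod 4); write n = 4z+1.
Then (4z+1)^4 + 3(4z+1)^2 + 8(4z+1) - 8 = 256z^4 + 256z^3 + 144z^2 + 72z + 4 = 4(64z^4 + 64z^3 + 36z^2 + 18z + 1).

4(64z^4 + 64z^3 + 36z^2 + 18z + 1)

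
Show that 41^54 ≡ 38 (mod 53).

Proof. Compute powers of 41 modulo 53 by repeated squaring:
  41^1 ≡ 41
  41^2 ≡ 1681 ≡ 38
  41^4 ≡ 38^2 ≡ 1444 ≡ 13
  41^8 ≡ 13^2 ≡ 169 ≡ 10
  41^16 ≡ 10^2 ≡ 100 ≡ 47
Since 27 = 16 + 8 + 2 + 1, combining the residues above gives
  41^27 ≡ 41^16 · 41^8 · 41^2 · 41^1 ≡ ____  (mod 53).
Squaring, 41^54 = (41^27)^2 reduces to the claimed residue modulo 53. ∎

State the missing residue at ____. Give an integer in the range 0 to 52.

Multiply the listed residues: 47 · 10 · 38 · 41 = 470 → 17860 → 732260.
Reducing modulo 53: 732260 = 13816·53 + 12, so 41^27 ≡ 12.

12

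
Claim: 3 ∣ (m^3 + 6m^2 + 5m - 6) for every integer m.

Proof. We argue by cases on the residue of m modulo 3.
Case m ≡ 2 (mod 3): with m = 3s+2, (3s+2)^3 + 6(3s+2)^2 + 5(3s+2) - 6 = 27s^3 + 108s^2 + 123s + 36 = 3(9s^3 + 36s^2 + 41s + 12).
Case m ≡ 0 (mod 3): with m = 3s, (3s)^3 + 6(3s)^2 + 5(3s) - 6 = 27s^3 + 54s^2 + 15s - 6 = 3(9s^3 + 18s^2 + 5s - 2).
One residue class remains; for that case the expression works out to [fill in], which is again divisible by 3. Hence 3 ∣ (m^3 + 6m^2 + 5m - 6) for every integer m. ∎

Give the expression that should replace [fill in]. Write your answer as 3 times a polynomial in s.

3(9s^3 + 27s^2 + 20s + 2)

The residues treated are {2, 0}, so the missing case is m ≡ 1 (mod 3); write m = 3s+1.
Then (3s+1)^3 + 6(3s+1)^2 + 5(3s+1) - 6 = 27s^3 + 81s^2 + 60s + 6 = 3(9s^3 + 27s^2 + 20s + 2).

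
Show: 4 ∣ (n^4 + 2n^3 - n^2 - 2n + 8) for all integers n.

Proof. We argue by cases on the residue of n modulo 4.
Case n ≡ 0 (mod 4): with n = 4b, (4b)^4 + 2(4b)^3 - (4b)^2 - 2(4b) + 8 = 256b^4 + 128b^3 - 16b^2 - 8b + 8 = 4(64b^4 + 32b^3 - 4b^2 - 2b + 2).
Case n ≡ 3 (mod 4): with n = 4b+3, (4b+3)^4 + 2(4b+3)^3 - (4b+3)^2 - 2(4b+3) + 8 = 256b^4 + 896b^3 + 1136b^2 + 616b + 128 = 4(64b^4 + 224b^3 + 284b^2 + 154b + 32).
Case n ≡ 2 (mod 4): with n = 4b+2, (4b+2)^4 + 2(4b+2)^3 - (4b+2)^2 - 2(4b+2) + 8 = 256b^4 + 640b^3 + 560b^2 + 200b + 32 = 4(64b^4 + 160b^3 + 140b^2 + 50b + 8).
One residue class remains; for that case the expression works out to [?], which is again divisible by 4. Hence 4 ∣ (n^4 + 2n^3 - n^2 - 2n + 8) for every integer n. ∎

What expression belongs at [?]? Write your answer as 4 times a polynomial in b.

Only n ≡ 1 (mod 4) is unaccounted for. Put n = 4b+1:
(4b+1)^4 + 2(4b+1)^3 - (4b+1)^2 - 2(4b+1) + 8 expands to 256b^4 + 384b^3 + 176b^2 + 24b + 8,
and factoring out 4 leaves 4(64b^4 + 96b^3 + 44b^2 + 6b + 2).

4(64b^4 + 96b^3 + 44b^2 + 6b + 2)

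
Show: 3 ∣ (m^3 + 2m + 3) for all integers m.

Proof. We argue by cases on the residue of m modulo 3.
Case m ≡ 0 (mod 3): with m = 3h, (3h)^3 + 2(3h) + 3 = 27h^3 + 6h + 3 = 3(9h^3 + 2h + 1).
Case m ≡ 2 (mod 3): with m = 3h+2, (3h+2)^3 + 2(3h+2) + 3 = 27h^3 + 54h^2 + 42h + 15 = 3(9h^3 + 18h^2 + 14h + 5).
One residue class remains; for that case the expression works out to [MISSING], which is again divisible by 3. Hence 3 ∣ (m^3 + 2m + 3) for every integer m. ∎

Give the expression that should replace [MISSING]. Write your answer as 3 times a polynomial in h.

3(9h^3 + 9h^2 + 5h + 2)

The residues treated are {0, 2}, so the missing case is m ≡ 1 (mod 3); write m = 3h+1.
Then (3h+1)^3 + 2(3h+1) + 3 = 27h^3 + 27h^2 + 15h + 6 = 3(9h^3 + 9h^2 + 5h + 2).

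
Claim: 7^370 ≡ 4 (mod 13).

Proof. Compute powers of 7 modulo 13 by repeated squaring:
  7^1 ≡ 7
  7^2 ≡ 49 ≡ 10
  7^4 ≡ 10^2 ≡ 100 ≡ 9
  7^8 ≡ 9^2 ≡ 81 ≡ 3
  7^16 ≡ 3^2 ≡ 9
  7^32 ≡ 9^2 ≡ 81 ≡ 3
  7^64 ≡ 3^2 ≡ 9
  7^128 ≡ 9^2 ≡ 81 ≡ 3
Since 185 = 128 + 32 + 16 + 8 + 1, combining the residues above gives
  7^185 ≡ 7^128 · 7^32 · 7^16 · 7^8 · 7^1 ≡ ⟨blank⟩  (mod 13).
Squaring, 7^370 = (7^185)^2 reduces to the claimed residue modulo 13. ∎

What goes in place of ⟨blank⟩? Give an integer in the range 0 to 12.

7^128 · 7^32 · 7^16 · 7^8 · 7^1 ≡ 3 · 3 · 9 · 3 · 7 = 1701.
1701 mod 13 = 11, so 7^185 ≡ 11 (mod 13).

11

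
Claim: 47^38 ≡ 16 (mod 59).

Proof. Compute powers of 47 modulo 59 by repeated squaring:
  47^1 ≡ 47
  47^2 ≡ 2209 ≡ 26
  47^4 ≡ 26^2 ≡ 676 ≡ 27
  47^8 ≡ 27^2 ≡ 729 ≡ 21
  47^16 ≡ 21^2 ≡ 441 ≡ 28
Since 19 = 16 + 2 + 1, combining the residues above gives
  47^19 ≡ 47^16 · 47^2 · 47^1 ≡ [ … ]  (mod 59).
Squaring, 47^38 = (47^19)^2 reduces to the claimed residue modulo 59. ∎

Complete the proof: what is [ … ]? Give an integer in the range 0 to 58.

55

47^16 · 47^2 · 47^1 ≡ 28 · 26 · 47 = 34216.
34216 mod 59 = 55, so 47^19 ≡ 55 (mod 59).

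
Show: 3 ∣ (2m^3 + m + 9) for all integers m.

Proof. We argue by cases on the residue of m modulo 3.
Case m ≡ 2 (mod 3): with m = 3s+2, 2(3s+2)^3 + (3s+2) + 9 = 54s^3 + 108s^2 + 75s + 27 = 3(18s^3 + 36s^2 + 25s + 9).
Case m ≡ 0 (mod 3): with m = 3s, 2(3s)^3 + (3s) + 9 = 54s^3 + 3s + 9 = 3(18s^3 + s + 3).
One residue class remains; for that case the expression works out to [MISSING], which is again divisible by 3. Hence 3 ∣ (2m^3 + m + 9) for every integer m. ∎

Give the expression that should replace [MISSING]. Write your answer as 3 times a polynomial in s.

Only m ≡ 1 (mod 3) is unaccounted for. Put m = 3s+1:
2(3s+1)^3 + (3s+1) + 9 expands to 54s^3 + 54s^2 + 21s + 12,
and factoring out 3 leaves 3(18s^3 + 18s^2 + 7s + 4).

3(18s^3 + 18s^2 + 7s + 4)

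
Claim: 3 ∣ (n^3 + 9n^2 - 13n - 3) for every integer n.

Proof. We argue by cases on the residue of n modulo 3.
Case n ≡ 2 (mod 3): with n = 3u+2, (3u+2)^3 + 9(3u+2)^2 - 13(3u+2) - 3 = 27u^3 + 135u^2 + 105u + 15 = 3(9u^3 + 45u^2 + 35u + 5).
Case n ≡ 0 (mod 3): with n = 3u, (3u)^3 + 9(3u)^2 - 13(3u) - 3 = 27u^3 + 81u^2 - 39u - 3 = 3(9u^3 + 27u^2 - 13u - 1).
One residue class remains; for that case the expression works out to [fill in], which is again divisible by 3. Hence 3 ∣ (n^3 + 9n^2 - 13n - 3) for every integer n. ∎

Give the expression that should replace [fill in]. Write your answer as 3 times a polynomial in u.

3(9u^3 + 36u^2 + 8u - 2)

The residues treated are {2, 0}, so the missing case is n ≡ 1 (mod 3); write n = 3u+1.
Then (3u+1)^3 + 9(3u+1)^2 - 13(3u+1) - 3 = 27u^3 + 108u^2 + 24u - 6 = 3(9u^3 + 36u^2 + 8u - 2).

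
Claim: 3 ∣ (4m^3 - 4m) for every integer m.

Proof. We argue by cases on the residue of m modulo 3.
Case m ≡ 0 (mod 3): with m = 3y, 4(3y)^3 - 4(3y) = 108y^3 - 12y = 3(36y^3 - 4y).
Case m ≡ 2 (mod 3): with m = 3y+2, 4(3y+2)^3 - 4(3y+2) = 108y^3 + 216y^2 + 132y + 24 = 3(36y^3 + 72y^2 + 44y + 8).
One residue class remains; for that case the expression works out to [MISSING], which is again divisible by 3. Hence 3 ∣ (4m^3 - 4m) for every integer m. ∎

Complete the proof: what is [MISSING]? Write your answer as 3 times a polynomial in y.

Only m ≡ 1 (mod 3) is unaccounted for. Put m = 3y+1:
4(3y+1)^3 - 4(3y+1) expands to 108y^3 + 108y^2 + 24y,
and factoring out 3 leaves 3(36y^3 + 36y^2 + 8y).

3(36y^3 + 36y^2 + 8y)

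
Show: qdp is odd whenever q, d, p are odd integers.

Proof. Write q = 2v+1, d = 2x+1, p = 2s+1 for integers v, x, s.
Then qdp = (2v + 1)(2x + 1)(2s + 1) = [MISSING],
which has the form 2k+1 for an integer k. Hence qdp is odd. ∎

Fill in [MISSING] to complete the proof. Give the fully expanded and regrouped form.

(2v + 1)(2x + 1)(2s + 1) = 8svx + 4sv + 4sx + 2s + 4vx + 2v + 2x + 1
= 2(4svx + 2sv + 2sx + s + 2vx + v + x) + 1.
Since 4svx + 2sv + 2sx + s + 2vx + v + x is an integer, the product is of the form 2k+1 for an integer k.

2(4svx + 2sv + 2sx + s + 2vx + v + x) + 1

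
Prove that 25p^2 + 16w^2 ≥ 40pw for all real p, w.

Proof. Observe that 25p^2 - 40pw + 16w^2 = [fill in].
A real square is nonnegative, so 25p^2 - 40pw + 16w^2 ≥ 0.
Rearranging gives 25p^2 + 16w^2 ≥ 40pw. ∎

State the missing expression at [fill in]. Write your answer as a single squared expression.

(5p - 4w)^2

25p^2 - 40pw + 16w^2 is a perfect-square trinomial: the outer terms are (5p)^2 and (4w)^2, and the cross term is -2·5p·4w.
So 25p^2 - 40pw + 16w^2 = (5p - 4w)^2 ≥ 0.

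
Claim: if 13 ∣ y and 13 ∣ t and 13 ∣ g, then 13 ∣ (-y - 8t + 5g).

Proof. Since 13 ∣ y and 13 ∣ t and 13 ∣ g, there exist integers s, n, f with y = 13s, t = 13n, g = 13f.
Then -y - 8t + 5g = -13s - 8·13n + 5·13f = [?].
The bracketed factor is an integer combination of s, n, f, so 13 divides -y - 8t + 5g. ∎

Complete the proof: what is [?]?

Pull the common 13 out of every term: -13s - 8·13n + 5·13f = 13(5f - 8n - s).
5f - 8n - s is an integer, which exhibits the divisibility.

13(5f - 8n - s)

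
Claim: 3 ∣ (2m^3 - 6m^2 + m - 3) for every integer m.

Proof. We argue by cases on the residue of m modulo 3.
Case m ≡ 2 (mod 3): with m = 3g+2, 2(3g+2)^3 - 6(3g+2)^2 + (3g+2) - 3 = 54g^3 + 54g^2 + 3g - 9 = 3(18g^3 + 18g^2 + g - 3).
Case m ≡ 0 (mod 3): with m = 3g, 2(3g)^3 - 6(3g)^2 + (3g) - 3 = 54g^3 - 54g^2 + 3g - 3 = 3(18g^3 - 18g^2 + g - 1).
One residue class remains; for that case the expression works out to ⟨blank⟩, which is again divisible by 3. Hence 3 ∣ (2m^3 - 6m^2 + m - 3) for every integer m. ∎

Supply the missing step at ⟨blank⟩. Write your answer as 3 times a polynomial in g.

Only m ≡ 1 (mod 3) is unaccounted for. Put m = 3g+1:
2(3g+1)^3 - 6(3g+1)^2 + (3g+1) - 3 expands to 54g^3 - 15g - 6,
and factoring out 3 leaves 3(18g^3 - 5g - 2).

3(18g^3 - 5g - 2)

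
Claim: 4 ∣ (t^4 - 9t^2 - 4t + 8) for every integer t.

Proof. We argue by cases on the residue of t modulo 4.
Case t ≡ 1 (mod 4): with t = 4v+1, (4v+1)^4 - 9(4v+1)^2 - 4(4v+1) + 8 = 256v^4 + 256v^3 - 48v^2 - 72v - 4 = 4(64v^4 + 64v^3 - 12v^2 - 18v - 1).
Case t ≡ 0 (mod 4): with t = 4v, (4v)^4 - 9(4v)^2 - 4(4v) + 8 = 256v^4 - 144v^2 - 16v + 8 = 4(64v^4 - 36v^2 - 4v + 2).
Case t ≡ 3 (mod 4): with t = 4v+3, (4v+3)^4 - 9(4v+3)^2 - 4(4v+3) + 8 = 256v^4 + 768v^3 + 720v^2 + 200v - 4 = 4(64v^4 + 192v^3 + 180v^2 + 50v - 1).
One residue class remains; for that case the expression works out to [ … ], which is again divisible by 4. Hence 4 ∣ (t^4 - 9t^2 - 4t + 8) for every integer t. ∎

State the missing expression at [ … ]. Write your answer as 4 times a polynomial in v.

4(64v^4 + 128v^3 + 60v^2 - 8v - 5)

The residues treated are {1, 0, 3}, so the missing case is t ≡ 2 (mod 4); write t = 4v+2.
Then (4v+2)^4 - 9(4v+2)^2 - 4(4v+2) + 8 = 256v^4 + 512v^3 + 240v^2 - 32v - 20 = 4(64v^4 + 128v^3 + 60v^2 - 8v - 5).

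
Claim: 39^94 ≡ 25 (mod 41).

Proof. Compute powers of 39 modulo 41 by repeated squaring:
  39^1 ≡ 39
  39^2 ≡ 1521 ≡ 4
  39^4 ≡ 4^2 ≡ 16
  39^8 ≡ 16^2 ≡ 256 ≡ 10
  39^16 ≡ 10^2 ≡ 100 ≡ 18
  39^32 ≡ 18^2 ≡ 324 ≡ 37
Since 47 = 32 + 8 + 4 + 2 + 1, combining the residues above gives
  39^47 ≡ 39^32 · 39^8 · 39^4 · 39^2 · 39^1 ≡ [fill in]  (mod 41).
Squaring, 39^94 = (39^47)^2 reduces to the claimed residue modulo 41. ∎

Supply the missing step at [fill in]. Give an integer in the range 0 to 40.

Multiply the listed residues: 37 · 10 · 16 · 4 · 39 = 370 → 5920 → 23680 → 923520.
Reducing modulo 41: 923520 = 22524·41 + 36, so 39^47 ≡ 36.

36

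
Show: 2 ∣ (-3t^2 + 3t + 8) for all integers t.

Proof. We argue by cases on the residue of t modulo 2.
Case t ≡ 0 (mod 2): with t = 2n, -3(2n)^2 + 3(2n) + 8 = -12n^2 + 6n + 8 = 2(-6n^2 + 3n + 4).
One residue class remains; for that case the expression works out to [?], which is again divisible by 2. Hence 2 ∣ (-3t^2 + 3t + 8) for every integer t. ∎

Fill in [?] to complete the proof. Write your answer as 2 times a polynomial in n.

Only t ≡ 1 (mod 2) is unaccounted for. Put t = 2n+1:
-3(2n+1)^2 + 3(2n+1) + 8 expands to -12n^2 - 6n + 8,
and factoring out 2 leaves 2(-6n^2 - 3n + 4).

2(-6n^2 - 3n + 4)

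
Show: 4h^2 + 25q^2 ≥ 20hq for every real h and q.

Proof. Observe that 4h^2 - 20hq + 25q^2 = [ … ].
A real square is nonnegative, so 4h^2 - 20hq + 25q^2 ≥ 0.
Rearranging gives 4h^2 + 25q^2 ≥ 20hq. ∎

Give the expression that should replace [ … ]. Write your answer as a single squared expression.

4h^2 - 20hq + 25q^2 is a perfect-square trinomial: the outer terms are (2h)^2 and (5q)^2, and the cross term is -2·2h·5q.
So 4h^2 - 20hq + 25q^2 = (2h - 5q)^2 ≥ 0.

(2h - 5q)^2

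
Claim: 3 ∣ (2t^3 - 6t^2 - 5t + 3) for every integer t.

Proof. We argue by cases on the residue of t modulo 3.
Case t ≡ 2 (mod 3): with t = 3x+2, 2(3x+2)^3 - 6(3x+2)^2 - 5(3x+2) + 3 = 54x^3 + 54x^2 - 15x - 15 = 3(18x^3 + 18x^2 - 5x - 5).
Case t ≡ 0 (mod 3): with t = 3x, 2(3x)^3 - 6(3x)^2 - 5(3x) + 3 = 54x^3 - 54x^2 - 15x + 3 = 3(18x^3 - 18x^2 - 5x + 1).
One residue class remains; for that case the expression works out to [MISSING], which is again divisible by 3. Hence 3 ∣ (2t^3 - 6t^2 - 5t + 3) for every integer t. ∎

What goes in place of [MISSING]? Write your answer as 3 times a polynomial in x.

Only t ≡ 1 (mod 3) is unaccounted for. Put t = 3x+1:
2(3x+1)^3 - 6(3x+1)^2 - 5(3x+1) + 3 expands to 54x^3 - 33x - 6,
and factoring out 3 leaves 3(18x^3 - 11x - 2).

3(18x^3 - 11x - 2)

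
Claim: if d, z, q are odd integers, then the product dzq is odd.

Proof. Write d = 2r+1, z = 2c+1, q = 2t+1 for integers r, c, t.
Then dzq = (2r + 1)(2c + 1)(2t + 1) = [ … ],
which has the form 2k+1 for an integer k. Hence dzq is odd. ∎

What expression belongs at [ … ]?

2(4crt + 2cr + 2ct + c + 2rt + r + t) + 1

Expanding: (2r + 1)(2c + 1)(2t + 1) = 8crt + 4cr + 4ct + 2c + 4rt + 2r + 2t + 1.
Every term except the constant is even, so this is 2(4crt + 2cr + 2ct + c + 2rt + r + t) + 1,
and 4crt + 2cr + 2ct + c + 2rt + r + t ∈ ℤ gives the required form.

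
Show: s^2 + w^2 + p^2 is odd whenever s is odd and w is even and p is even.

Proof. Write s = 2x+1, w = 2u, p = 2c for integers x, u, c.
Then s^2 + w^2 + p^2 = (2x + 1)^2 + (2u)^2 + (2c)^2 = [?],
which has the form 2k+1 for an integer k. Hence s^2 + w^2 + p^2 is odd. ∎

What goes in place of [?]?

2(2c^2 + 2u^2 + 2x^2 + 2x) + 1

(2x + 1)^2 + (2u)^2 + (2c)^2 = 4c^2 + 4u^2 + 4x^2 + 4x + 1
= 2(2c^2 + 2u^2 + 2x^2 + 2x) + 1.
Since 2c^2 + 2u^2 + 2x^2 + 2x is an integer, the sum of squares is of the form 2k+1 for an integer k.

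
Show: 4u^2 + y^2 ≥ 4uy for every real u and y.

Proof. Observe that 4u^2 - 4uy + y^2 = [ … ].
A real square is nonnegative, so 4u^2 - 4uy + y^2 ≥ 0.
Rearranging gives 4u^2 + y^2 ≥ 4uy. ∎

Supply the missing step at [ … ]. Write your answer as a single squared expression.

(2u - y)^2

The leading and trailing coefficients are 2^2 and 1^2, and 4 = 2·2·1, so the trinomial is (2u - y)^2.
Hence 4u^2 - 4uy + y^2 ≥ 0.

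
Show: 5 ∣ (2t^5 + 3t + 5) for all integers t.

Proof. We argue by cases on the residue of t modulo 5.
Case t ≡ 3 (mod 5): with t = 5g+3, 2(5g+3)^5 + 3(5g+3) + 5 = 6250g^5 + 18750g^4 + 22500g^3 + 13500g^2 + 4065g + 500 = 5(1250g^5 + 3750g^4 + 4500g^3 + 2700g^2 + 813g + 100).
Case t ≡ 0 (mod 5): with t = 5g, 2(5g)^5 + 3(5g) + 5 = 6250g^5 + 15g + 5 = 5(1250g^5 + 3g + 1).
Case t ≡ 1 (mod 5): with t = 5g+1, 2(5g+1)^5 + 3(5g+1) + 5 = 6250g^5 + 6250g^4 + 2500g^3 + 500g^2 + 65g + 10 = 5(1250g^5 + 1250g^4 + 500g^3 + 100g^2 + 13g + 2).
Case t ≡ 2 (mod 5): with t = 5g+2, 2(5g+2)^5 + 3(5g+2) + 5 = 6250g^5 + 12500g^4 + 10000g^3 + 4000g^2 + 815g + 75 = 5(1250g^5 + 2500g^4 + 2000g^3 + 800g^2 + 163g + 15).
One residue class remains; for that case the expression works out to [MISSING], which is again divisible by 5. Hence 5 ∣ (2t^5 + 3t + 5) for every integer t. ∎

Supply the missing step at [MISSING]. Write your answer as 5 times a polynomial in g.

5(1250g^5 + 5000g^4 + 8000g^3 + 6400g^2 + 2563g + 413)

Only t ≡ 4 (mod 5) is unaccounted for. Put t = 5g+4:
2(5g+4)^5 + 3(5g+4) + 5 expands to 6250g^5 + 25000g^4 + 40000g^3 + 32000g^2 + 12815g + 2065,
and factoring out 5 leaves 5(1250g^5 + 5000g^4 + 8000g^3 + 6400g^2 + 2563g + 413).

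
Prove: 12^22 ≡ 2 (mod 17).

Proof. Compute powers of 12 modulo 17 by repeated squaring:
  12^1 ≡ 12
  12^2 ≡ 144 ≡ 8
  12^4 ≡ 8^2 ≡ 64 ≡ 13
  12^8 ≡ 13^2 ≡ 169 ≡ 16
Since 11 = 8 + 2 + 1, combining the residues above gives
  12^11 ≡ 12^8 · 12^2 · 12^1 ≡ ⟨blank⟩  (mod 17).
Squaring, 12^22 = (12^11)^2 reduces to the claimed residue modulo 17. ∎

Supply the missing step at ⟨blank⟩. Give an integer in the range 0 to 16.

12^8 · 12^2 · 12^1 ≡ 16 · 8 · 12 = 1536.
1536 mod 17 = 6, so 12^11 ≡ 6 (mod 17).

6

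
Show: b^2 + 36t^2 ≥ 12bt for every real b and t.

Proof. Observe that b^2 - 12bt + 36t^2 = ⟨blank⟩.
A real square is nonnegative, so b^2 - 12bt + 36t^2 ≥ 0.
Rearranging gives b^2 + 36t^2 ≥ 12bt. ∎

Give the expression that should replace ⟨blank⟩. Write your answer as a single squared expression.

The leading and trailing coefficients are 1^2 and 6^2, and 12 = 2·1·6, so the trinomial is (b - 6t)^2.
Hence b^2 - 12bt + 36t^2 ≥ 0.

(b - 6t)^2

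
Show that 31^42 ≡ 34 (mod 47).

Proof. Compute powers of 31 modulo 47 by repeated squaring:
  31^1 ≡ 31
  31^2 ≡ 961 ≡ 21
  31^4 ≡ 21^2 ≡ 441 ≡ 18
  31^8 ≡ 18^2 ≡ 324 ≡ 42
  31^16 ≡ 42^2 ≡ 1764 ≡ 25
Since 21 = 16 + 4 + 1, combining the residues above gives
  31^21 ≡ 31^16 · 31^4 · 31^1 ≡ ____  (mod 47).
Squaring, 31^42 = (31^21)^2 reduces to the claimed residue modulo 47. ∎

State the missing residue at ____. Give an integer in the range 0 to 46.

Multiply the listed residues: 25 · 18 · 31 = 450 → 13950.
Reducing modulo 47: 13950 = 296·47 + 38, so 31^21 ≡ 38.

38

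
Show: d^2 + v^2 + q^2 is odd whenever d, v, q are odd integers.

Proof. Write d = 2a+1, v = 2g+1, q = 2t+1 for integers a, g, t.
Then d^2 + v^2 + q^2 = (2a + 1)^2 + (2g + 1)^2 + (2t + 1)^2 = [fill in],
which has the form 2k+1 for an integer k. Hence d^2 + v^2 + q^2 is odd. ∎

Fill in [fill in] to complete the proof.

2(2a^2 + 2a + 2g^2 + 2g + 2t^2 + 2t + 1) + 1

Expanding: (2a + 1)^2 + (2g + 1)^2 + (2t + 1)^2 = 4a^2 + 4a + 4g^2 + 4g + 4t^2 + 4t + 3.
Every term except the constant is even, so this is 2(2a^2 + 2a + 2g^2 + 2g + 2t^2 + 2t + 1) + 1,
and 2a^2 + 2a + 2g^2 + 2g + 2t^2 + 2t + 1 ∈ ℤ gives the required form.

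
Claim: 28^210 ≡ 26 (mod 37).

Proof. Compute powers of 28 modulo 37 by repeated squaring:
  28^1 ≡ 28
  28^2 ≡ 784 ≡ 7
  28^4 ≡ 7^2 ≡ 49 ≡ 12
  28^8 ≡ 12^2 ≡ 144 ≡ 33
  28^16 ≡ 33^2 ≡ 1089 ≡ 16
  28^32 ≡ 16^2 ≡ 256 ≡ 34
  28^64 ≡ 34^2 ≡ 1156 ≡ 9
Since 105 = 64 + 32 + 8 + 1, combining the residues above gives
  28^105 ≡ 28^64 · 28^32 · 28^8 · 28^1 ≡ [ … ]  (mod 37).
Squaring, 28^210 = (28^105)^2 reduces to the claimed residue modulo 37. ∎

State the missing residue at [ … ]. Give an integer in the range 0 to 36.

27

Multiply the listed residues: 9 · 34 · 33 · 28 = 306 → 10098 → 282744.
Reducing modulo 37: 282744 = 7641·37 + 27, so 28^105 ≡ 27.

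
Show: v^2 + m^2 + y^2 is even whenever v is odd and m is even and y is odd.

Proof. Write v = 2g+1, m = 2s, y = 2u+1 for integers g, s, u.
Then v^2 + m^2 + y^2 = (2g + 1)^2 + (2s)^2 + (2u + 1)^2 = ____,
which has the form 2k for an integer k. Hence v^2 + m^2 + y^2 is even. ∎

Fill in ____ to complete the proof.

Expanding: (2g + 1)^2 + (2s)^2 + (2u + 1)^2 = 4g^2 + 4g + 4s^2 + 4u^2 + 4u + 2.
Every term is even; pulling out the factor of 2 gives 2(2g^2 + 2g + 2s^2 + 2u^2 + 2u + 1).

2(2g^2 + 2g + 2s^2 + 2u^2 + 2u + 1)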